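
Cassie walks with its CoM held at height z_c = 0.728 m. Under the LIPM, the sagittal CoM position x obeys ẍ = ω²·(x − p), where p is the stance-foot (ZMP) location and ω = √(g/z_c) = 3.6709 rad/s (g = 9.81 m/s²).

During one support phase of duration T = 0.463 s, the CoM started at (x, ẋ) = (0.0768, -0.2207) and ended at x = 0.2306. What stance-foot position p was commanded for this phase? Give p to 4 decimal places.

p = -0.0944

ωT = 3.6709·0.463 = 1.699627; cosh(ωT) = 2.827328, sinh(ωT) = 2.644576
x(T) = p + (x₀−p)·cosh(ωT) + (ẋ₀/ω)·sinh(ωT) ⇒ p·(1 − cosh) = x(T) − x₀·cosh − (ẋ₀/ω)·sinh
numerator   = 0.2306 − (0.0768)·2.827328 − (-0.2207/3.6709)·2.644576 = 0.172457
denominator = 1 − 2.827328 = -1.827328
p = 0.172457 / -1.827328 = -0.0944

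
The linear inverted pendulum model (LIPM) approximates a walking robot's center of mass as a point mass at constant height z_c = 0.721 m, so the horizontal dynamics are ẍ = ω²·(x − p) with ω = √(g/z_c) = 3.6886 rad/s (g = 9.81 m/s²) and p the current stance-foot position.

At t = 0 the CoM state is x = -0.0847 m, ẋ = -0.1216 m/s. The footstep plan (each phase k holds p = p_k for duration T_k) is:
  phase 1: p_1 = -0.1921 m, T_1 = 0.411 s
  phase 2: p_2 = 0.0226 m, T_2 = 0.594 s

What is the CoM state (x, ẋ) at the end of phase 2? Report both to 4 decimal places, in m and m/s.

x = 0.5681, ẋ = 2.0879

phase 1: p=-0.1921, T=0.411, ωT=1.516015, cosh=2.386812, sinh=2.167227; start (x,ẋ)=(-0.084700, -0.121600) → end (x,ẋ)=(-0.007202, 0.568323)
phase 2: p=0.0226, T=0.594, ωT=2.191028, cosh=4.528104, sinh=4.416303; start (x,ẋ)=(-0.007202, 0.568323) → end (x,ẋ)=(0.568097, 2.087949)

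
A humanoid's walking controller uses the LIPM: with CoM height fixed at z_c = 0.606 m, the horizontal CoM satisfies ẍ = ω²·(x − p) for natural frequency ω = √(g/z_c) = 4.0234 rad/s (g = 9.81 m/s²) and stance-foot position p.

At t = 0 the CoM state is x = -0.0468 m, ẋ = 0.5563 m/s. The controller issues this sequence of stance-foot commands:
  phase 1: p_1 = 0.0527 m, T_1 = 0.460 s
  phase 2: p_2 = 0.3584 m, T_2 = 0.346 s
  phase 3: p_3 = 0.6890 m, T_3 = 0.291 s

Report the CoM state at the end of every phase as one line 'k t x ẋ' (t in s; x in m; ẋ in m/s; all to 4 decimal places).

1 0.4600 0.1574 0.5715
2 0.8060 0.1971 -0.3057
3 1.0970 -0.2910 -3.4241

phase 1: p=0.0527, T=0.460, ωT=1.850764, cosh=3.260899, sinh=3.103782; start (x,ẋ)=(-0.046800, 0.556300) → end (x,ẋ)=(0.157388, 0.571506)
phase 2: p=0.3584, T=0.346, ωT=1.392096, cosh=2.135915, sinh=1.887361; start (x,ẋ)=(0.157388, 0.571506) → end (x,ẋ)=(0.197148, -0.305714)
phase 3: p=0.6890, T=0.291, ωT=1.170809, cosh=1.767359, sinh=1.457243; start (x,ẋ)=(0.197148, -0.305714) → end (x,ẋ)=(-0.291006, -3.424070)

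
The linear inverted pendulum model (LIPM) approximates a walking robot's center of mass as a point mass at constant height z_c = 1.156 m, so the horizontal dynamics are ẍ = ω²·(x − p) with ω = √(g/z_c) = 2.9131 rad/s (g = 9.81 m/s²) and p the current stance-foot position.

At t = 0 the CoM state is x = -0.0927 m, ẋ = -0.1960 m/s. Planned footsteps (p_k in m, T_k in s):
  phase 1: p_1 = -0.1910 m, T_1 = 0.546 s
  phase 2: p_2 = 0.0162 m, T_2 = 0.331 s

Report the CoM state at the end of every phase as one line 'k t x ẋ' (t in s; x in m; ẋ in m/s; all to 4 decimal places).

1 0.5460 -0.0980 0.1725
2 0.8770 -0.0890 -0.1138

phase 1: p=-0.1910, T=0.546, ωT=1.590553, cosh=2.555136, sinh=2.351323; start (x,ẋ)=(-0.092700, -0.196000) → end (x,ẋ)=(-0.098032, 0.172513)
phase 2: p=0.0162, T=0.331, ωT=0.964236, cosh=1.502029, sinh=1.120755; start (x,ẋ)=(-0.098032, 0.172513) → end (x,ẋ)=(-0.089010, -0.113835)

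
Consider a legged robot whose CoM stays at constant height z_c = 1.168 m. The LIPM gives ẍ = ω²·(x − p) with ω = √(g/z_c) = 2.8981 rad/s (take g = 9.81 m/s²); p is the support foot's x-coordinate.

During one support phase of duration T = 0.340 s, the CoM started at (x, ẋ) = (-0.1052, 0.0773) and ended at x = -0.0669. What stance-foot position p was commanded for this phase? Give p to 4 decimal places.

p = -0.1196

ωT = 2.8981·0.340 = 0.985354; cosh(ωT) = 1.526034, sinh(ωT) = 1.152726
x(T) = p + (x₀−p)·cosh(ωT) + (ẋ₀/ω)·sinh(ωT) ⇒ p·(1 − cosh) = x(T) − x₀·cosh − (ẋ₀/ω)·sinh
numerator   = -0.0669 − (-0.1052)·1.526034 − (0.0773/2.8981)·1.152726 = 0.062892
denominator = 1 − 1.526034 = -0.526034
p = 0.062892 / -0.526034 = -0.1196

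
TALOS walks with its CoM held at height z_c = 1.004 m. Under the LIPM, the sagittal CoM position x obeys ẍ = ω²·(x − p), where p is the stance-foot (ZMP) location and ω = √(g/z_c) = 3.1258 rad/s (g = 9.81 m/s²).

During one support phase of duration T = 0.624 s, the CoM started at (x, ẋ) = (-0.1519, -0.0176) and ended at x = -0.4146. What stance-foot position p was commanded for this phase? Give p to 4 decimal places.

ωT = 3.1258·0.624 = 1.950499; cosh(ωT) = 3.587200, sinh(ωT) = 3.444997
x(T) = p + (x₀−p)·cosh(ωT) + (ẋ₀/ω)·sinh(ωT) ⇒ p·(1 − cosh) = x(T) − x₀·cosh − (ẋ₀/ω)·sinh
numerator   = -0.4146 − (-0.1519)·3.587200 − (-0.0176/3.1258)·3.444997 = 0.149693
denominator = 1 − 3.587200 = -2.587200
p = 0.149693 / -2.587200 = -0.0579

p = -0.0579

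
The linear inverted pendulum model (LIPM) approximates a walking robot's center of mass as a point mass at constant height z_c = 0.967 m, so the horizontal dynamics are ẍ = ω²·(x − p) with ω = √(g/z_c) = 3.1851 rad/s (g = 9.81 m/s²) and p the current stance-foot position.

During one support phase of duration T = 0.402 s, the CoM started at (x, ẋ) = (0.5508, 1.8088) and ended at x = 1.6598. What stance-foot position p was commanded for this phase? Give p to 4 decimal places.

p = 0.3736

ωT = 3.1851·0.402 = 1.280410; cosh(ωT) = 1.938019, sinh(ωT) = 1.660096
x(T) = p + (x₀−p)·cosh(ωT) + (ẋ₀/ω)·sinh(ωT) ⇒ p·(1 − cosh) = x(T) − x₀·cosh − (ẋ₀/ω)·sinh
numerator   = 1.6598 − (0.5508)·1.938019 − (1.8088/3.1851)·1.660096 = -0.350420
denominator = 1 − 1.938019 = -0.938019
p = -0.350420 / -0.938019 = 0.3736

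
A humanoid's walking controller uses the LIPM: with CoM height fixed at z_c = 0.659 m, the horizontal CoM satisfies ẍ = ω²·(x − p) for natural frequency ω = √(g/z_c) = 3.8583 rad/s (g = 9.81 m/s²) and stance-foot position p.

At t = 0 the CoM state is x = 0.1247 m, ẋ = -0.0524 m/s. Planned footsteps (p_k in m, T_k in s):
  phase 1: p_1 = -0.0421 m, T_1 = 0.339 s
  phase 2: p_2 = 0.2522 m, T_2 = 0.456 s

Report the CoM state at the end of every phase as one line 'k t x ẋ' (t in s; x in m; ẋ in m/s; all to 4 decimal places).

phase 1: p=-0.0421, T=0.339, ωT=1.307964, cosh=1.984502, sinh=1.714132; start (x,ẋ)=(0.124700, -0.052400) → end (x,ẋ)=(0.265635, 0.999167)
phase 2: p=0.2522, T=0.456, ωT=1.759385, cosh=2.990507, sinh=2.818356; start (x,ẋ)=(0.265635, 0.999167) → end (x,ẋ)=(1.022235, 3.134109)

1 0.3390 0.2656 0.9992
2 0.7950 1.0222 3.1341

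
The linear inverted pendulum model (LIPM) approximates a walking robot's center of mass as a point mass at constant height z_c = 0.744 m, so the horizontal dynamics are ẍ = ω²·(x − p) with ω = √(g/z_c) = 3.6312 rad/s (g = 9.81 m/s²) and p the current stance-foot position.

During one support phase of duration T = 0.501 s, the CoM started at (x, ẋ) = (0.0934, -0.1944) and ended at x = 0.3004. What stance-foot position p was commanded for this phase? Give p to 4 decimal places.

ωT = 3.6312·0.501 = 1.819231; cosh(ωT) = 3.164633, sinh(ωT) = 3.002482
x(T) = p + (x₀−p)·cosh(ωT) + (ẋ₀/ω)·sinh(ωT) ⇒ p·(1 − cosh) = x(T) − x₀·cosh − (ẋ₀/ω)·sinh
numerator   = 0.3004 − (0.0934)·3.164633 − (-0.1944/3.6312)·3.002482 = 0.165564
denominator = 1 − 3.164633 = -2.164633
p = 0.165564 / -2.164633 = -0.0765

p = -0.0765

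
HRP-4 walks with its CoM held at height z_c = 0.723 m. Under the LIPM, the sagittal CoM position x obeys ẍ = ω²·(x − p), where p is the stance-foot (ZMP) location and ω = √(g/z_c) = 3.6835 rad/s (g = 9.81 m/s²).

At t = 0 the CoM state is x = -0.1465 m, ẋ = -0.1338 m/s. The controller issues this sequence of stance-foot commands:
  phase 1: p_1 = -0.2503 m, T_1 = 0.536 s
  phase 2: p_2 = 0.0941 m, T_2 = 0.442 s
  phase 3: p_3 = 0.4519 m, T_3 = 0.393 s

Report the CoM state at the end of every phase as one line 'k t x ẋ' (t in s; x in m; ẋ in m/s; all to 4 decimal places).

1 0.5360 0.0024 0.8592
2 0.9780 0.4228 1.4456
3 1.3710 1.1750 3.0285

phase 1: p=-0.2503, T=0.536, ωT=1.974356, cosh=3.670415, sinh=3.531565; start (x,ẋ)=(-0.146500, -0.133800) → end (x,ẋ)=(0.002408, 0.859183)
phase 2: p=0.0941, T=0.442, ωT=1.628107, cosh=2.645262, sinh=2.448961; start (x,ẋ)=(0.002408, 0.859183) → end (x,ẋ)=(0.422775, 1.445633)
phase 3: p=0.4519, T=0.393, ωT=1.447616, cosh=2.244046, sinh=2.008915; start (x,ẋ)=(0.422775, 1.445633) → end (x,ẋ)=(1.174965, 3.028546)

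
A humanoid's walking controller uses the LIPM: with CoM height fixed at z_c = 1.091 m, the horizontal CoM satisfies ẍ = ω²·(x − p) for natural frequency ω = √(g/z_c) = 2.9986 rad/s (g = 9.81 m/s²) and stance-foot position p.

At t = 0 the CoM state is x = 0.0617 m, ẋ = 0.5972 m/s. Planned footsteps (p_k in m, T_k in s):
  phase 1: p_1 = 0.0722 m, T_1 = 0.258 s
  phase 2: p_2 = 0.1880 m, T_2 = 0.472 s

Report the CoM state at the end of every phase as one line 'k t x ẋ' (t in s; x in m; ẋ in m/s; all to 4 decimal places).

phase 1: p=0.0722, T=0.258, ωT=0.773639, cosh=1.314485, sinh=0.853154; start (x,ẋ)=(0.061700, 0.597200) → end (x,ẋ)=(0.228312, 0.758149)
phase 2: p=0.1880, T=0.472, ωT=1.415339, cosh=2.180363, sinh=1.937520; start (x,ẋ)=(0.228312, 0.758149) → end (x,ẋ)=(0.765766, 1.887245)

1 0.2580 0.2283 0.7581
2 0.7300 0.7658 1.8872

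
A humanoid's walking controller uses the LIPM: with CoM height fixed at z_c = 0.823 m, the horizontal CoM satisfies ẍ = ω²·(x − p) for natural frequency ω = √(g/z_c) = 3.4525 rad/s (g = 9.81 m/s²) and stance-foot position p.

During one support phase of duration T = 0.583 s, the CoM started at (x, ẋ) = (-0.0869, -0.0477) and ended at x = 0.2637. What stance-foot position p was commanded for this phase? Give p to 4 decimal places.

ωT = 3.4525·0.583 = 2.012808; cosh(ωT) = 3.808957, sinh(ωT) = 3.675344
x(T) = p + (x₀−p)·cosh(ωT) + (ẋ₀/ω)·sinh(ωT) ⇒ p·(1 − cosh) = x(T) − x₀·cosh − (ẋ₀/ω)·sinh
numerator   = 0.2637 − (-0.0869)·3.808957 − (-0.0477/3.4525)·3.675344 = 0.645477
denominator = 1 − 3.808957 = -2.808957
p = 0.645477 / -2.808957 = -0.2298

p = -0.2298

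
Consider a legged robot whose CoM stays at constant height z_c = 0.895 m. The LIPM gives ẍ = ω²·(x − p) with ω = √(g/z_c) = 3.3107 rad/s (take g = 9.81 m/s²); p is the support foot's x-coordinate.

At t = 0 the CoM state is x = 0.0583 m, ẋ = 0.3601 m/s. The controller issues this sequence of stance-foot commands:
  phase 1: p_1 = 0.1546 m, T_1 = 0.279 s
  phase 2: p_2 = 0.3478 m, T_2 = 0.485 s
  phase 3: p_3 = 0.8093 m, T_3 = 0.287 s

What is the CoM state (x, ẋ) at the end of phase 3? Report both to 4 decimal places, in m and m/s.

phase 1: p=0.1546, T=0.279, ωT=0.923685, cosh=1.457804, sinh=1.060751; start (x,ẋ)=(0.058300, 0.360100) → end (x,ẋ)=(0.129590, 0.186766)
phase 2: p=0.3478, T=0.485, ωT=1.605689, cosh=2.591022, sinh=2.390271; start (x,ẋ)=(0.129590, 0.186766) → end (x,ẋ)=(-0.082745, -1.242885)
phase 3: p=0.8093, T=0.287, ωT=0.950171, cosh=1.486413, sinh=1.099738; start (x,ẋ)=(-0.082745, -1.242885) → end (x,ẋ)=(-0.929506, -5.095291)

x = -0.9295, ẋ = -5.0953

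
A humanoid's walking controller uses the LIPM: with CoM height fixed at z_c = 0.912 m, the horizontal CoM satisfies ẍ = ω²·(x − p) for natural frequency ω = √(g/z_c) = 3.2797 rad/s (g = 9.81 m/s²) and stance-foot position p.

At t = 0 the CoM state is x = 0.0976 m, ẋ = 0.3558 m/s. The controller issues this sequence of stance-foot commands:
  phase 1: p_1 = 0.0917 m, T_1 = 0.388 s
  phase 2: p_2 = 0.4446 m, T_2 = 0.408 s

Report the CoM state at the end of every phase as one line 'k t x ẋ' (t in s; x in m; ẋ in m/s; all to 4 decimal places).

1 0.3880 0.2815 0.7167
2 0.7960 0.5002 0.5107

phase 1: p=0.0917, T=0.388, ωT=1.272524, cosh=1.924987, sinh=1.644863; start (x,ẋ)=(0.097600, 0.355800) → end (x,ẋ)=(0.281501, 0.716739)
phase 2: p=0.4446, T=0.408, ωT=1.338118, cosh=2.037100, sinh=1.774761; start (x,ẋ)=(0.281501, 0.716739) → end (x,ẋ)=(0.500204, 0.510723)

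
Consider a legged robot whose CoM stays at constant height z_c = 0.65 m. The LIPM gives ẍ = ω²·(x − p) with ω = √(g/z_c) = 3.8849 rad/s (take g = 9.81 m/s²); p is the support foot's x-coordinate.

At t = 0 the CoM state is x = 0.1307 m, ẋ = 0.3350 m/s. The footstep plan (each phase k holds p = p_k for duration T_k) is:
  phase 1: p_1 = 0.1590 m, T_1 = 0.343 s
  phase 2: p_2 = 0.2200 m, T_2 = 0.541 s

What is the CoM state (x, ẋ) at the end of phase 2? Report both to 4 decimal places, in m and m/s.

phase 1: p=0.1590, T=0.343, ωT=1.332521, cosh=2.027199, sinh=1.763387; start (x,ẋ)=(0.130700, 0.335000) → end (x,ẋ)=(0.253689, 0.485240)
phase 2: p=0.2200, T=0.541, ωT=2.101731, cosh=4.151281, sinh=4.029036; start (x,ẋ)=(0.253689, 0.485240) → end (x,ẋ)=(0.863098, 2.541689)

x = 0.8631, ẋ = 2.5417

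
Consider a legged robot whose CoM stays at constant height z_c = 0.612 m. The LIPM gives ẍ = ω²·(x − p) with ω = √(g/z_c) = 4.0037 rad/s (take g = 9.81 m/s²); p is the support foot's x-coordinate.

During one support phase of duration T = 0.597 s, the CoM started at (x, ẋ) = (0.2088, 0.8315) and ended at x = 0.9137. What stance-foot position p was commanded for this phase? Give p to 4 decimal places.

ωT = 4.0037·0.597 = 2.390209; cosh(ωT) = 5.503692, sinh(ωT) = 5.412082
x(T) = p + (x₀−p)·cosh(ωT) + (ẋ₀/ω)·sinh(ωT) ⇒ p·(1 − cosh) = x(T) − x₀·cosh − (ẋ₀/ω)·sinh
numerator   = 0.9137 − (0.2088)·5.503692 − (0.8315/4.0037)·5.412082 = -1.359468
denominator = 1 − 5.503692 = -4.503692
p = -1.359468 / -4.503692 = 0.3019

p = 0.3019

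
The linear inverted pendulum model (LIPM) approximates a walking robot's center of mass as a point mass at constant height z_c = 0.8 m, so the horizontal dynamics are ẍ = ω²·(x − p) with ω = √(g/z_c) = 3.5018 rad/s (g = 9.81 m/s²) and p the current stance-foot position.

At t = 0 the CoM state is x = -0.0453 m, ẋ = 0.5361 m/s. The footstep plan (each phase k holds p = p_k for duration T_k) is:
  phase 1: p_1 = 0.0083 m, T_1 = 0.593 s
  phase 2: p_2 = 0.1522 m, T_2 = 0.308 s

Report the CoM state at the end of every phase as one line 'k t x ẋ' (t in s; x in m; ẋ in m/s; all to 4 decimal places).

phase 1: p=0.0083, T=0.593, ωT=2.076567, cosh=4.051200, sinh=3.925840; start (x,ẋ)=(-0.045300, 0.536100) → end (x,ẋ)=(0.392173, 1.434982)
phase 2: p=0.1522, T=0.308, ωT=1.078554, cosh=1.640256, sinh=1.300169; start (x,ẋ)=(0.392173, 1.434982) → end (x,ẋ)=(1.078606, 3.446320)

1 0.5930 0.3922 1.4350
2 0.9010 1.0786 3.4463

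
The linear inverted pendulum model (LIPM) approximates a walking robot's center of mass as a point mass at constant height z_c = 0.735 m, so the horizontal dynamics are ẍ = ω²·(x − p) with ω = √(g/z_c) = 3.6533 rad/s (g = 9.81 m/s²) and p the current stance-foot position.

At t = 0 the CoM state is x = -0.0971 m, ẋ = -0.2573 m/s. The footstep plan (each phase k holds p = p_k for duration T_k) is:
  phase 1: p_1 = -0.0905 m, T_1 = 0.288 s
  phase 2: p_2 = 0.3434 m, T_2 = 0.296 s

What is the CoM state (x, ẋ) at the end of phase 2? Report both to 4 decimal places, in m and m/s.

phase 1: p=-0.0905, T=0.288, ωT=1.052150, cosh=1.606494, sinh=1.257308; start (x,ẋ)=(-0.097100, -0.257300) → end (x,ẋ)=(-0.189654, -0.443667)
phase 2: p=0.3434, T=0.296, ωT=1.081377, cosh=1.643932, sinh=1.304804; start (x,ẋ)=(-0.189654, -0.443667) → end (x,ẋ)=(-0.691365, -3.270344)

x = -0.6914, ẋ = -3.2703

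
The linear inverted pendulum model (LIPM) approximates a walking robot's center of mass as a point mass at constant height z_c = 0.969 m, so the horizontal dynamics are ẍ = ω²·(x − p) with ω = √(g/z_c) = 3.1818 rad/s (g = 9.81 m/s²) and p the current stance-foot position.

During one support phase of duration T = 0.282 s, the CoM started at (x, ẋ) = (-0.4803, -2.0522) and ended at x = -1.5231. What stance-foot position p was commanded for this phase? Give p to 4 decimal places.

ωT = 3.1818·0.282 = 0.897268; cosh(ωT) = 1.430287, sinh(ωT) = 1.022605
x(T) = p + (x₀−p)·cosh(ωT) + (ẋ₀/ω)·sinh(ωT) ⇒ p·(1 − cosh) = x(T) − x₀·cosh − (ẋ₀/ω)·sinh
numerator   = -1.5231 − (-0.4803)·1.430287 − (-2.0522/3.1818)·1.022605 = -0.176573
denominator = 1 − 1.430287 = -0.430287
p = -0.176573 / -0.430287 = 0.4104

p = 0.4104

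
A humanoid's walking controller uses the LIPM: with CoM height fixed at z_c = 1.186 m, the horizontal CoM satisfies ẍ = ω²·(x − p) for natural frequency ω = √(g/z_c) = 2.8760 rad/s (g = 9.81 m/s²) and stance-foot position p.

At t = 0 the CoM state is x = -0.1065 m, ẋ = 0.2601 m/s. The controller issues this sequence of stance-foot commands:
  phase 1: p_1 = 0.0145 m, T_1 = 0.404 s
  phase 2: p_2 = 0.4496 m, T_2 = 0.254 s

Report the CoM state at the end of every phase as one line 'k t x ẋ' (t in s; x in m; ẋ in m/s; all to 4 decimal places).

phase 1: p=0.0145, T=0.404, ωT=1.161904, cosh=1.754451, sinh=1.441561; start (x,ẋ)=(-0.106500, 0.260100) → end (x,ẋ)=(-0.067417, -0.045325)
phase 2: p=0.4496, T=0.254, ωT=0.730504, cosh=1.278896, sinh=0.797230; start (x,ẋ)=(-0.067417, -0.045325) → end (x,ẋ)=(-0.224175, -1.243399)

1 0.4040 -0.0674 -0.0453
2 0.6580 -0.2242 -1.2434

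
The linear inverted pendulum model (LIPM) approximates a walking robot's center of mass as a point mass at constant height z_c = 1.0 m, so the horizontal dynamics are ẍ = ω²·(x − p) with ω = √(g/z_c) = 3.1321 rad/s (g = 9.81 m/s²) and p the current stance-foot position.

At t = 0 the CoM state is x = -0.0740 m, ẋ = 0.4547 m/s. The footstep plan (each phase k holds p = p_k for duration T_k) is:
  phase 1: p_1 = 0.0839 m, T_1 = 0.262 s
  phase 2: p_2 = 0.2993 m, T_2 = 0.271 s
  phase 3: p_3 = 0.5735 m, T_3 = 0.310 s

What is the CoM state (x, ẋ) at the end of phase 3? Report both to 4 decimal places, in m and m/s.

phase 1: p=0.0839, T=0.262, ωT=0.820610, cosh=1.356024, sinh=0.915861; start (x,ẋ)=(-0.074000, 0.454700) → end (x,ẋ)=(0.002743, 0.163637)
phase 2: p=0.2993, T=0.271, ωT=0.848799, cosh=1.382384, sinh=0.954455; start (x,ẋ)=(0.002743, 0.163637) → end (x,ẋ)=(-0.060790, -0.660332)
phase 3: p=0.5735, T=0.310, ωT=0.970951, cosh=1.509589, sinh=1.130866; start (x,ẋ)=(-0.060790, -0.660332) → end (x,ẋ)=(-0.622434, -3.243474)

x = -0.6224, ẋ = -3.2435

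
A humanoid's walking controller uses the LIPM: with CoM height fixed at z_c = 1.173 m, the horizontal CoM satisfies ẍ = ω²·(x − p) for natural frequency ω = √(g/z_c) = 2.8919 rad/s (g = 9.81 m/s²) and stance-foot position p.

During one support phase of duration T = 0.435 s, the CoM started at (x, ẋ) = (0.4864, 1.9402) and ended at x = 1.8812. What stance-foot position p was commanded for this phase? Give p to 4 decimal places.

ωT = 2.8919·0.435 = 1.257977; cosh(ωT) = 1.901262, sinh(ωT) = 1.617033
x(T) = p + (x₀−p)·cosh(ωT) + (ẋ₀/ω)·sinh(ωT) ⇒ p·(1 − cosh) = x(T) − x₀·cosh − (ẋ₀/ω)·sinh
numerator   = 1.8812 − (0.4864)·1.901262 − (1.9402/2.8919)·1.617033 = -0.128455
denominator = 1 − 1.901262 = -0.901262
p = -0.128455 / -0.901262 = 0.1425

p = 0.1425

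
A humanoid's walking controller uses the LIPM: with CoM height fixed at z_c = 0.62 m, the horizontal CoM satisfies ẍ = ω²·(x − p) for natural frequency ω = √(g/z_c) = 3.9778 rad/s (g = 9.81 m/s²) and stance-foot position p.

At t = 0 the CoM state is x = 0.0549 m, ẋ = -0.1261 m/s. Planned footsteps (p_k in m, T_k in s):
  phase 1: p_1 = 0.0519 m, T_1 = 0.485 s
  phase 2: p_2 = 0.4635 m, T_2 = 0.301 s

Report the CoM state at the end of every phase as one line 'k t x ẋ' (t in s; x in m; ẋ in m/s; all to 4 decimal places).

phase 1: p=0.0519, T=0.485, ωT=1.929233, cosh=3.514744, sinh=3.369484; start (x,ẋ)=(0.054900, -0.126100) → end (x,ẋ)=(-0.044372, -0.403000)
phase 2: p=0.4635, T=0.301, ωT=1.197318, cosh=1.806613, sinh=1.504610; start (x,ẋ)=(-0.044372, -0.403000) → end (x,ẋ)=(-0.606463, -3.767696)

1 0.4850 -0.0444 -0.4030
2 0.7860 -0.6065 -3.7677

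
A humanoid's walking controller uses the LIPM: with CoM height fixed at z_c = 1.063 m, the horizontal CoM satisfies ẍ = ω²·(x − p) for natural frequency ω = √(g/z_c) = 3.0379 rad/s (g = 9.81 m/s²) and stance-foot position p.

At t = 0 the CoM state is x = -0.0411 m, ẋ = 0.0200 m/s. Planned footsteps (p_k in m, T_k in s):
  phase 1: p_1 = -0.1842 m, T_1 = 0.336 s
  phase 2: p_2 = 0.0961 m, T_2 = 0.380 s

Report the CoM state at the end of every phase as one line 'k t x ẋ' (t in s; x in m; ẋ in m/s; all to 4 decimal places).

1 0.3360 0.0481 0.5563
2 0.7160 0.2740 0.7616

phase 1: p=-0.1842, T=0.336, ωT=1.020734, cosh=1.567781, sinh=1.207451; start (x,ẋ)=(-0.041100, 0.020000) → end (x,ẋ)=(0.048099, 0.556263)
phase 2: p=0.0961, T=0.380, ωT=1.154402, cosh=1.743686, sinh=1.428440; start (x,ẋ)=(0.048099, 0.556263) → end (x,ẋ)=(0.273959, 0.761648)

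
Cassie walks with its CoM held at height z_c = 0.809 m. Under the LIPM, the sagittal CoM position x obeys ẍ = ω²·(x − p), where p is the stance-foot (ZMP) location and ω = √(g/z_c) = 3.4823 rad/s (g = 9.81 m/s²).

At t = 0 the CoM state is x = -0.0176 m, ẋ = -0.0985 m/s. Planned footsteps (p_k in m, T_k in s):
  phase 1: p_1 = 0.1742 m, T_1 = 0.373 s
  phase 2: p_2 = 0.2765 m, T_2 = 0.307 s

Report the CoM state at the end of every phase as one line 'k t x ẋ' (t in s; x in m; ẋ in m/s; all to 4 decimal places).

1 0.3730 -0.2514 -1.3269
2 0.6800 -1.0725 -4.5219

phase 1: p=0.1742, T=0.373, ωT=1.298898, cosh=1.969044, sinh=1.696211; start (x,ẋ)=(-0.017600, -0.098500) → end (x,ẋ)=(-0.251441, -1.326859)
phase 2: p=0.2765, T=0.307, ωT=1.069066, cosh=1.627994, sinh=1.284665; start (x,ẋ)=(-0.251441, -1.326859) → end (x,ẋ)=(-1.072480, -4.521910)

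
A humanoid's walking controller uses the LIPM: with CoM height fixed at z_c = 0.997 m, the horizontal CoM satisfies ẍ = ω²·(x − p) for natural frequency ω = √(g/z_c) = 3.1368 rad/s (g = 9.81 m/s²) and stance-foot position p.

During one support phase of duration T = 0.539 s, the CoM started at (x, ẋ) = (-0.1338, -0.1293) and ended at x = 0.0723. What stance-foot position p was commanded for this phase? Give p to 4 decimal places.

p = -0.3079

ωT = 3.1368·0.539 = 1.690735; cosh(ωT) = 2.803925, sinh(ωT) = 2.619541
x(T) = p + (x₀−p)·cosh(ωT) + (ẋ₀/ω)·sinh(ωT) ⇒ p·(1 − cosh) = x(T) − x₀·cosh − (ẋ₀/ω)·sinh
numerator   = 0.0723 − (-0.1338)·2.803925 − (-0.1293/3.1368)·2.619541 = 0.555444
denominator = 1 − 2.803925 = -1.803925
p = 0.555444 / -1.803925 = -0.3079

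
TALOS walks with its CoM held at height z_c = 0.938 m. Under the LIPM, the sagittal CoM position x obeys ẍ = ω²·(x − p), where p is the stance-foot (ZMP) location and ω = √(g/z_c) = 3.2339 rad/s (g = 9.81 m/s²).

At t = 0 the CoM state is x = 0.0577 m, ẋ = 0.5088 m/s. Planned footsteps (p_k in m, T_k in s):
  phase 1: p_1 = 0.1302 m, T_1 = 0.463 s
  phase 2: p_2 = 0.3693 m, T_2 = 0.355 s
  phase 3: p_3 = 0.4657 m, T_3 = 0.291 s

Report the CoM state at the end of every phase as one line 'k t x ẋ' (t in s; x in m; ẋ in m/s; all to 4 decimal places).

1 0.4630 0.2941 0.6962
2 0.8180 0.5440 0.8629
3 1.1090 0.8711 1.5490

phase 1: p=0.1302, T=0.463, ωT=1.497296, cosh=2.346660, sinh=2.122926; start (x,ẋ)=(0.057700, 0.508800) → end (x,ẋ)=(0.294074, 0.696244)
phase 2: p=0.3693, T=0.355, ωT=1.148035, cosh=1.734626, sinh=1.417366; start (x,ẋ)=(0.294074, 0.696244) → end (x,ẋ)=(0.543964, 0.862915)
phase 3: p=0.4657, T=0.291, ωT=0.941065, cosh=1.476461, sinh=1.086248; start (x,ẋ)=(0.543964, 0.862915) → end (x,ẋ)=(0.871101, 1.548986)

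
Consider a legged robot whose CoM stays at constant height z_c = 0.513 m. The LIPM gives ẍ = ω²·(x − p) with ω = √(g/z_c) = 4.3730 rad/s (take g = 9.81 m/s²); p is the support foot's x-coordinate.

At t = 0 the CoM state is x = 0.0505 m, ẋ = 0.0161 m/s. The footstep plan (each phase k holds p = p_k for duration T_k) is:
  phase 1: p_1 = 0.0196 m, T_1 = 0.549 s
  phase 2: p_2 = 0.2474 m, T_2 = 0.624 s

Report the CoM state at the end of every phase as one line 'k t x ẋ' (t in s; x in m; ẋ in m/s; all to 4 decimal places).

1 0.5490 0.2116 0.8287
2 1.1730 1.4169 5.1785

phase 1: p=0.0196, T=0.549, ωT=2.400777, cosh=5.561196, sinh=5.470549; start (x,ẋ)=(0.050500, 0.016100) → end (x,ẋ)=(0.211582, 0.828747)
phase 2: p=0.2474, T=0.624, ωT=2.728752, cosh=7.689532, sinh=7.624231; start (x,ẋ)=(0.211582, 0.828747) → end (x,ẋ)=(1.416877, 5.178470)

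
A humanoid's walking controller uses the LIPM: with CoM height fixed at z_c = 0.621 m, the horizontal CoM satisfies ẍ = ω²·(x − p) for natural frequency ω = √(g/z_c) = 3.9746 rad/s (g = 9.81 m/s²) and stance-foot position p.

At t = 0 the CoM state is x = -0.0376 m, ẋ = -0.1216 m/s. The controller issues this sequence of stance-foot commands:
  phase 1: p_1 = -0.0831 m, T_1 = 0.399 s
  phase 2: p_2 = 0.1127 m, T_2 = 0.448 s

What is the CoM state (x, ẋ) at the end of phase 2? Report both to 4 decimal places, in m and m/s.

x = -0.2674, ẋ = -1.3901

phase 1: p=-0.0831, T=0.399, ωT=1.585865, cosh=2.544143, sinh=2.339373; start (x,ẋ)=(-0.037600, -0.121600) → end (x,ẋ)=(-0.038913, 0.113694)
phase 2: p=0.1127, T=0.448, ωT=1.780621, cosh=3.051036, sinh=2.882503; start (x,ẋ)=(-0.038913, 0.113694) → end (x,ẋ)=(-0.267422, -1.390112)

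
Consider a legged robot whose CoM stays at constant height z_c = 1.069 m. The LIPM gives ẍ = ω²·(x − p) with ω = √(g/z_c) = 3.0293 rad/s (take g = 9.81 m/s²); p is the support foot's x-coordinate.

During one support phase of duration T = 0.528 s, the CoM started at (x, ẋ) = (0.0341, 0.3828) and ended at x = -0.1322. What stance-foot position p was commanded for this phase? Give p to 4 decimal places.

ωT = 3.0293·0.528 = 1.599470; cosh(ωT) = 2.576207, sinh(ωT) = 2.374203
x(T) = p + (x₀−p)·cosh(ωT) + (ẋ₀/ω)·sinh(ωT) ⇒ p·(1 − cosh) = x(T) − x₀·cosh − (ẋ₀/ω)·sinh
numerator   = -0.1322 − (0.0341)·2.576207 − (0.3828/3.0293)·2.374203 = -0.520067
denominator = 1 − 2.576207 = -1.576207
p = -0.520067 / -1.576207 = 0.3299

p = 0.3299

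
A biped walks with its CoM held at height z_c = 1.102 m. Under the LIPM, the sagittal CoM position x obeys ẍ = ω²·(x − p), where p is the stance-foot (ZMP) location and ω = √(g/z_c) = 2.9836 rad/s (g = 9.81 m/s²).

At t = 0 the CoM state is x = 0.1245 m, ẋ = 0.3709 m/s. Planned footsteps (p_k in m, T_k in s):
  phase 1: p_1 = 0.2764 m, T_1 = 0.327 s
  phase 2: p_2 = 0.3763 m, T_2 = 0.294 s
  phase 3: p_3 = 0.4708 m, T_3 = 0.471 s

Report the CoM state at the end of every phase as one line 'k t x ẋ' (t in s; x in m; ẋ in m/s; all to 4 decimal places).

1 0.3270 0.1877 0.0461
2 0.6210 0.1258 -0.4942
3 1.0920 -0.5920 -3.0397

phase 1: p=0.2764, T=0.327, ωT=0.975637, cosh=1.514905, sinh=1.137952; start (x,ẋ)=(0.124500, 0.370900) → end (x,ẋ)=(0.187748, 0.046148)
phase 2: p=0.3763, T=0.294, ωT=0.877178, cosh=1.410031, sinh=0.994076; start (x,ẋ)=(0.187748, 0.046148) → end (x,ẋ)=(0.125812, -0.494160)
phase 3: p=0.4708, T=0.471, ωT=1.405276, cosh=2.160975, sinh=1.915675; start (x,ẋ)=(0.125812, -0.494160) → end (x,ẋ)=(-0.591996, -3.039686)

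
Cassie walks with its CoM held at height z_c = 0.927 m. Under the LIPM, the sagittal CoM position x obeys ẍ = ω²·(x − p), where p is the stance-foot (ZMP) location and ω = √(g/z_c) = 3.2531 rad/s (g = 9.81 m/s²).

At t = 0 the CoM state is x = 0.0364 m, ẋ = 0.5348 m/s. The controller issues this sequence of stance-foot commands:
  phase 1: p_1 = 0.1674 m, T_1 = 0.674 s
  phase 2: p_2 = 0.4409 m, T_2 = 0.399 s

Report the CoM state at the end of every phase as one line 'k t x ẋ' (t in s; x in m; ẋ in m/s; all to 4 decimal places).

1 0.6740 0.3005 0.5403
2 1.0730 0.4461 0.2891

phase 1: p=0.1674, T=0.674, ωT=2.192589, cosh=4.535004, sinh=4.423376; start (x,ẋ)=(0.036400, 0.534800) → end (x,ẋ)=(0.300504, 0.540271)
phase 2: p=0.4409, T=0.399, ωT=1.297987, cosh=1.967499, sinh=1.694418; start (x,ẋ)=(0.300504, 0.540271) → end (x,ẋ)=(0.446079, 0.289107)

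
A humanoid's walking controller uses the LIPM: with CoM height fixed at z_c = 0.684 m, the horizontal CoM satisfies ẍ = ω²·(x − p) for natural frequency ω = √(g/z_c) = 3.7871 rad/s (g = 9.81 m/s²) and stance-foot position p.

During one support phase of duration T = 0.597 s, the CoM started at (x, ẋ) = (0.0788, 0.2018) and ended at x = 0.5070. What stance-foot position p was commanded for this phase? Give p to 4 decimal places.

ωT = 3.7871·0.597 = 2.260899; cosh(ωT) = 4.847981, sinh(ωT) = 4.743724
x(T) = p + (x₀−p)·cosh(ωT) + (ẋ₀/ω)·sinh(ωT) ⇒ p·(1 − cosh) = x(T) − x₀·cosh − (ẋ₀/ω)·sinh
numerator   = 0.5070 − (0.0788)·4.847981 − (0.2018/3.7871)·4.743724 = -0.127796
denominator = 1 − 4.847981 = -3.847981
p = -0.127796 / -3.847981 = 0.0332

p = 0.0332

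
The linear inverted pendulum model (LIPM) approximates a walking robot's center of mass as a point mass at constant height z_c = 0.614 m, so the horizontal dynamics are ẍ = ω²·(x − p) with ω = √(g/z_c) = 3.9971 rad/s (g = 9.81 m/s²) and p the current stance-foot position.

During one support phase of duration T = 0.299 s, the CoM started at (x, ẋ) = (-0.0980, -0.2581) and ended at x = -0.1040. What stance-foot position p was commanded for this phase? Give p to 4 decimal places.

p = -0.2112

ωT = 3.9971·0.299 = 1.195133; cosh(ωT) = 1.803330, sinh(ωT) = 1.500667
x(T) = p + (x₀−p)·cosh(ωT) + (ẋ₀/ω)·sinh(ωT) ⇒ p·(1 − cosh) = x(T) − x₀·cosh − (ẋ₀/ω)·sinh
numerator   = -0.1040 − (-0.0980)·1.803330 − (-0.2581/3.9971)·1.500667 = 0.169627
denominator = 1 − 1.803330 = -0.803330
p = 0.169627 / -0.803330 = -0.2112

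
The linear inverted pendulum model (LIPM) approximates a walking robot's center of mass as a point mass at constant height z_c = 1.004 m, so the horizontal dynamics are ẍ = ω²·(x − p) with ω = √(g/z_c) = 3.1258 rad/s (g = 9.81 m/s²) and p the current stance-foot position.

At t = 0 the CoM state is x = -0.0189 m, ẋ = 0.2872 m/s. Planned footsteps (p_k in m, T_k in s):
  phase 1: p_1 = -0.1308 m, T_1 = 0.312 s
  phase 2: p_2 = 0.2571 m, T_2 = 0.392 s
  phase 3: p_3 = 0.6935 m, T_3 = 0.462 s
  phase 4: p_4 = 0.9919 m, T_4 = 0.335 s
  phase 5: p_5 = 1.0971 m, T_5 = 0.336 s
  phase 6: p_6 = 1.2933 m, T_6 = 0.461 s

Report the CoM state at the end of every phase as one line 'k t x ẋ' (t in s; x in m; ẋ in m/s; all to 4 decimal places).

1 0.3120 0.1432 0.8328
2 0.7040 0.4609 0.9861
3 1.1660 0.8044 0.7510
4 1.5010 0.9921 0.4698
5 1.8370 1.1171 0.3418
6 2.2980 1.1183 -0.3357

phase 1: p=-0.1308, T=0.312, ωT=0.975250, cosh=1.514464, sinh=1.137365; start (x,ẋ)=(-0.018900, 0.287200) → end (x,ẋ)=(0.143170, 0.832778)
phase 2: p=0.2571, T=0.392, ωT=1.225314, cosh=1.849450, sinh=1.555784; start (x,ẋ)=(0.143170, 0.832778) → end (x,ẋ)=(0.460886, 0.986133)
phase 3: p=0.6935, T=0.462, ωT=1.444120, cosh=2.237036, sinh=2.001083; start (x,ẋ)=(0.460886, 0.986133) → end (x,ẋ)=(0.804438, 0.751016)
phase 4: p=0.9919, T=0.335, ωT=1.047143, cosh=1.600219, sinh=1.249280; start (x,ẋ)=(0.804438, 0.751016) → end (x,ẋ)=(0.992077, 0.469753)
phase 5: p=1.0971, T=0.336, ωT=1.050269, cosh=1.604132, sinh=1.254288; start (x,ẋ)=(0.992077, 0.469753) → end (x,ẋ)=(1.117127, 0.341788)
phase 6: p=1.2933, T=0.461, ωT=1.440994, cosh=2.230792, sinh=1.994100; start (x,ẋ)=(1.117127, 0.341788) → end (x,ẋ)=(1.118338, -0.335654)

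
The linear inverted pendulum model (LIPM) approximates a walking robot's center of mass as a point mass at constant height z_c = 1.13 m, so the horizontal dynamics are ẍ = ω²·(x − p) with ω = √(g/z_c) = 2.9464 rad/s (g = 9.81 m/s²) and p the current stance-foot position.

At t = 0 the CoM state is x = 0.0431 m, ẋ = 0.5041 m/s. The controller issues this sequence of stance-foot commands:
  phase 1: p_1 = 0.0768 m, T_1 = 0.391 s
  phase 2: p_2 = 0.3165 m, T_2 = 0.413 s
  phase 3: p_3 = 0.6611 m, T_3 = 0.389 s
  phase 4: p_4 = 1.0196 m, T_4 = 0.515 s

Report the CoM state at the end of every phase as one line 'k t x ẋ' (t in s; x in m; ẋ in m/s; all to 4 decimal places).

1 0.3910 0.2618 0.7359
2 0.8040 0.6008 1.1033
3 1.1930 1.0862 1.6596
4 1.7080 2.4012 4.3917

phase 1: p=0.0768, T=0.391, ωT=1.152042, cosh=1.740320, sinh=1.424330; start (x,ẋ)=(0.043100, 0.504100) → end (x,ẋ)=(0.261840, 0.735869)
phase 2: p=0.3165, T=0.413, ωT=1.216863, cosh=1.836369, sinh=1.540211; start (x,ẋ)=(0.261840, 0.735869) → end (x,ẋ)=(0.600794, 1.103274)
phase 3: p=0.6611, T=0.389, ωT=1.146150, cosh=1.731957, sinh=1.414099; start (x,ẋ)=(0.600794, 1.103274) → end (x,ẋ)=(1.086160, 1.659560)
phase 4: p=1.0196, T=0.515, ωT=1.517396, cosh=2.389808, sinh=2.170526; start (x,ẋ)=(1.086160, 1.659560) → end (x,ẋ)=(2.401215, 4.391698)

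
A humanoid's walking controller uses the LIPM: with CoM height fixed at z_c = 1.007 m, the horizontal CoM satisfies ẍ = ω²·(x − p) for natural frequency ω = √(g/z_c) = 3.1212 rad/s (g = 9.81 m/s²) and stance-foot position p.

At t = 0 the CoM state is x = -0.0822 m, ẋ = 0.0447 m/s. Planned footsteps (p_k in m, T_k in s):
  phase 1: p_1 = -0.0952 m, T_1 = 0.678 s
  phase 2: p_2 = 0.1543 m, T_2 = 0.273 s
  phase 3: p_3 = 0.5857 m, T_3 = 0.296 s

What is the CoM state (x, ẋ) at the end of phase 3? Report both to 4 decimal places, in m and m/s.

x = -0.1316, ẋ = -1.5724

phase 1: p=-0.0952, T=0.678, ωT=2.116174, cosh=4.209906, sinh=4.089414; start (x,ẋ)=(-0.082200, 0.044700) → end (x,ẋ)=(0.018095, 0.354113)
phase 2: p=0.1543, T=0.273, ωT=0.852088, cosh=1.385530, sinh=0.959006; start (x,ẋ)=(0.018095, 0.354113) → end (x,ẋ)=(0.074387, 0.082939)
phase 3: p=0.5857, T=0.296, ωT=0.923875, cosh=1.458005, sinh=1.061028; start (x,ẋ)=(0.074387, 0.082939) → end (x,ẋ)=(-0.131603, -1.572379)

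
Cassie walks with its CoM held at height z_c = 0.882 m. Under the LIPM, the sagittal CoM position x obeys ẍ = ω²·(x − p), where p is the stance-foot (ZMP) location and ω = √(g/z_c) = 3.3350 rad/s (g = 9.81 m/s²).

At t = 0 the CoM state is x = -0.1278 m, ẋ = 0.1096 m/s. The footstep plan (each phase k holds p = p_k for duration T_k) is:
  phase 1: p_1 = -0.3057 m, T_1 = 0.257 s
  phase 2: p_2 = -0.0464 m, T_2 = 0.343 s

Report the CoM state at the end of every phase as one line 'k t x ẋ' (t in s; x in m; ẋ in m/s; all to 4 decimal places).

1 0.2570 -0.0266 0.7255
2 0.6000 0.2946 1.3473

phase 1: p=-0.3057, T=0.257, ωT=0.857095, cosh=1.390349, sinh=0.965956; start (x,ẋ)=(-0.127800, 0.109600) → end (x,ẋ)=(-0.026612, 0.725481)
phase 2: p=-0.0464, T=0.343, ωT=1.143905, cosh=1.728787, sinh=1.410215; start (x,ẋ)=(-0.026612, 0.725481) → end (x,ẋ)=(0.294581, 1.347266)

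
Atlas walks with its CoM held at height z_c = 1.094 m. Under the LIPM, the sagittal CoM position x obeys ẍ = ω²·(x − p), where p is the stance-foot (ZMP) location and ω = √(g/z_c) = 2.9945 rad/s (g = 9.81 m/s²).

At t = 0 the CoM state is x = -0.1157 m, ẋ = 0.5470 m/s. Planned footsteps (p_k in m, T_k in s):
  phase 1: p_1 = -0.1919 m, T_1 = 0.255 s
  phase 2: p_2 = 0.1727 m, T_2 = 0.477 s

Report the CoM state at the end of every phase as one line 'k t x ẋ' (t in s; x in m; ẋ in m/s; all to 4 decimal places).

phase 1: p=-0.1919, T=0.255, ωT=0.763598, cosh=1.305985, sinh=0.839998; start (x,ẋ)=(-0.115700, 0.547000) → end (x,ẋ)=(0.061057, 0.906045)
phase 2: p=0.1727, T=0.477, ωT=1.428376, cosh=2.205809, sinh=1.966111; start (x,ẋ)=(0.061057, 0.906045) → end (x,ẋ)=(0.521323, 1.341262)

1 0.2550 0.0611 0.9060
2 0.7320 0.5213 1.3413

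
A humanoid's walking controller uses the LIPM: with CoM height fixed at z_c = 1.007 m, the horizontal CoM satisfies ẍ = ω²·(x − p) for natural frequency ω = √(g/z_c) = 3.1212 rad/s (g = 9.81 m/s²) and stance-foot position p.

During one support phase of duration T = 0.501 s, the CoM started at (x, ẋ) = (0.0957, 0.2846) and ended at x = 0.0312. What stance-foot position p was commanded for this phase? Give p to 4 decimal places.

p = 0.2784

ωT = 3.1212·0.501 = 1.563721; cosh(ωT) = 2.492959, sinh(ωT) = 2.283604
x(T) = p + (x₀−p)·cosh(ωT) + (ẋ₀/ω)·sinh(ωT) ⇒ p·(1 − cosh) = x(T) − x₀·cosh − (ẋ₀/ω)·sinh
numerator   = 0.0312 − (0.0957)·2.492959 − (0.2846/3.1212)·2.283604 = -0.415602
denominator = 1 − 2.492959 = -1.492959
p = -0.415602 / -1.492959 = 0.2784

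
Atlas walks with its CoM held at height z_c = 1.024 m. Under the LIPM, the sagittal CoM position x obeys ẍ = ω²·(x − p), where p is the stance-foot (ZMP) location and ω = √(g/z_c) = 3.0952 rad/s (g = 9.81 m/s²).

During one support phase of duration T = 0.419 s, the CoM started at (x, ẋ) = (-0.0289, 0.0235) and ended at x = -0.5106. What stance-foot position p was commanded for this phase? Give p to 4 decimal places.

ωT = 3.0952·0.419 = 1.296889; cosh(ωT) = 1.965640, sinh(ωT) = 1.692259
x(T) = p + (x₀−p)·cosh(ωT) + (ẋ₀/ω)·sinh(ωT) ⇒ p·(1 − cosh) = x(T) − x₀·cosh − (ẋ₀/ω)·sinh
numerator   = -0.5106 − (-0.0289)·1.965640 − (0.0235/3.0952)·1.692259 = -0.466641
denominator = 1 − 1.965640 = -0.965640
p = -0.466641 / -0.965640 = 0.4832

p = 0.4832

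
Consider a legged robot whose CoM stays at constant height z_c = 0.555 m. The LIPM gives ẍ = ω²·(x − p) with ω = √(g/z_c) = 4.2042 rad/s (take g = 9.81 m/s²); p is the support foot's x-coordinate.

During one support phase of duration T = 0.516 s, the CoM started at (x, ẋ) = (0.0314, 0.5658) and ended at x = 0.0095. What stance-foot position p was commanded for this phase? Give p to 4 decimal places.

p = 0.2071

ωT = 4.2042·0.516 = 2.169367; cosh(ωT) = 4.433497, sinh(ωT) = 4.319247
x(T) = p + (x₀−p)·cosh(ωT) + (ẋ₀/ω)·sinh(ωT) ⇒ p·(1 − cosh) = x(T) − x₀·cosh − (ẋ₀/ω)·sinh
numerator   = 0.0095 − (0.0314)·4.433497 − (0.5658/4.2042)·4.319247 = -0.710995
denominator = 1 − 4.433497 = -3.433497
p = -0.710995 / -3.433497 = 0.2071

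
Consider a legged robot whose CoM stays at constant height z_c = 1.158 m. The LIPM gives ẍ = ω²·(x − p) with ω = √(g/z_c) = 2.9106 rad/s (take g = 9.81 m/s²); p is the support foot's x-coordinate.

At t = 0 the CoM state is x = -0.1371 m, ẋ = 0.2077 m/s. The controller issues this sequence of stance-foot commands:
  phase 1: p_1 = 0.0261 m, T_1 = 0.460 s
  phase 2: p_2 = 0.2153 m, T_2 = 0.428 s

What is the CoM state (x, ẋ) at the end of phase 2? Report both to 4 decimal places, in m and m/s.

phase 1: p=0.0261, T=0.460, ωT=1.338876, cosh=2.038447, sinh=1.776307; start (x,ẋ)=(-0.137100, 0.207700) → end (x,ẋ)=(-0.179818, -0.420378)
phase 2: p=0.2153, T=0.428, ωT=1.245737, cosh=1.881612, sinh=1.593883; start (x,ẋ)=(-0.179818, -0.420378) → end (x,ẋ)=(-0.758362, -2.624000)

x = -0.7584, ẋ = -2.6240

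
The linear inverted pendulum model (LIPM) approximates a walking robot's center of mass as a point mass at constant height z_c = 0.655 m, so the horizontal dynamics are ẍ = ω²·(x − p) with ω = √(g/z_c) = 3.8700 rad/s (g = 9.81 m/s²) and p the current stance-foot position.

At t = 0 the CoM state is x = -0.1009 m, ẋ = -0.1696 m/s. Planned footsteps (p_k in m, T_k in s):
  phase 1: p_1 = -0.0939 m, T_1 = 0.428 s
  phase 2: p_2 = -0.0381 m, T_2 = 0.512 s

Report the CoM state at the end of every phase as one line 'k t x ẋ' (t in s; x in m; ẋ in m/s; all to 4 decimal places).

1 0.4280 -0.2236 -0.5289
2 0.9400 -1.2097 -4.5080

phase 1: p=-0.0939, T=0.428, ωT=1.656360, cosh=2.715517, sinh=2.524685; start (x,ẋ)=(-0.100900, -0.169600) → end (x,ẋ)=(-0.223551, -0.528945)
phase 2: p=-0.0381, T=0.512, ωT=1.981440, cosh=3.695525, sinh=3.557655; start (x,ẋ)=(-0.223551, -0.528945) → end (x,ẋ)=(-1.209694, -4.508045)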